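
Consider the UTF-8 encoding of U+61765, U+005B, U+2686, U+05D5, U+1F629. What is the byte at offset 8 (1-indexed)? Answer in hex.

1-indexed offset 8 is 0-indexed offset 7.
U+61765 → 4-byte form F1 A1 9D A5 at offsets 0–3.
U+005B → 1-byte form 5B at offsets 4–4.
U+2686 → 3-byte form E2 9A 86 at offsets 5–7.
Offset 7 falls in char 3's range; it's byte 3 of E2 9A 86 = 0x86.

0x86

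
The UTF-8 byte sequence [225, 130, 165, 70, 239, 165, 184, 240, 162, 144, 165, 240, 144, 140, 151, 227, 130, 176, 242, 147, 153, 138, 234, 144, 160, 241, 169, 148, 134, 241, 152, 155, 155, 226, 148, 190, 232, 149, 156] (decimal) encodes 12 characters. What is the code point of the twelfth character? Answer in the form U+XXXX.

Offset 0: leading byte 0xE1 = 11100001 → 3-byte char #1 = E1 82 A5.
Offset 3: leading byte 0x46 = 01000110 → 1-byte char #2 = 46.
Offset 4: leading byte 0xEF = 11101111 → 3-byte char #3 = EF A5 B8.
Offset 7: leading byte 0xF0 = 11110000 → 4-byte char #4 = F0 A2 90 A5.
Offset 11: leading byte 0xF0 = 11110000 → 4-byte char #5 = F0 90 8C 97.
Offset 15: leading byte 0xE3 = 11100011 → 3-byte char #6 = E3 82 B0.
Offset 18: leading byte 0xF2 = 11110010 → 4-byte char #7 = F2 93 99 8A.
Offset 22: leading byte 0xEA = 11101010 → 3-byte char #8 = EA 90 A0.
Offset 25: leading byte 0xF1 = 11110001 → 4-byte char #9 = F1 A9 94 86.
Offset 29: leading byte 0xF1 = 11110001 → 4-byte char #10 = F1 98 9B 9B.
Offset 33: leading byte 0xE2 = 11100010 → 3-byte char #11 = E2 94 BE.
Offset 36: leading byte 0xE8 = 11101000 → 3-byte char #12 = E8 95 9C.
Leading byte 0xE8 = 11101000 matches 1110xxxx → 3-byte sequence.
Byte 1: 0xE8 = 11101000, payload 1000 (4 bits).
Byte 2: 0x95 = 10010101 (10xxxxxx ✓), payload 010101.
Byte 3: 0x9C = 10011100 (10xxxxxx ✓), payload 011100.
Concatenate: 1000010101011100 = 0x855C (16 bits → U+855C).

U+855C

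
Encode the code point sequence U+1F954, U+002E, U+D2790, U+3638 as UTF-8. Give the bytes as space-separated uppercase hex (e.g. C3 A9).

F0 9F A5 94 2E F3 92 9E 90 E3 98 B8

U+1F954: 4-byte form → F0 9F A5 94.
U+002E: 1-byte form → 2E.
U+D2790: 4-byte form → F3 92 9E 90.
U+3638: 3-byte form → E3 98 B8.
Concatenated (12 bytes): F0 9F A5 94 2E F3 92 9E 90 E3 98 B8.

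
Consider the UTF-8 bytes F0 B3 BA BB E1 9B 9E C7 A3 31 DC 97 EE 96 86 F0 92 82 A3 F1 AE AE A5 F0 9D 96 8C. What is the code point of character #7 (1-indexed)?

Offset 0: leading byte 0xF0 = 11110000 → 4-byte char #1 = F0 B3 BA BB.
Offset 4: leading byte 0xE1 = 11100001 → 3-byte char #2 = E1 9B 9E.
Offset 7: leading byte 0xC7 = 11000111 → 2-byte char #3 = C7 A3.
Offset 9: leading byte 0x31 = 00110001 → 1-byte char #4 = 31.
Offset 10: leading byte 0xDC = 11011100 → 2-byte char #5 = DC 97.
Offset 12: leading byte 0xEE = 11101110 → 3-byte char #6 = EE 96 86.
Offset 15: leading byte 0xF0 = 11110000 → 4-byte char #7 = F0 92 82 A3.
Leading byte 0xF0 = 11110000 matches 11110xxx → 4-byte sequence.
Byte 1: 0xF0 = 11110000, payload 000 (3 bits).
Byte 2: 0x92 = 10010010 (10xxxxxx ✓), payload 010010.
Byte 3: 0x82 = 10000010 (10xxxxxx ✓), payload 000010.
Byte 4: 0xA3 = 10100011 (10xxxxxx ✓), payload 100011.
Concatenate: 000010010000010100011 = 0x120A3 (21 bits → U+120A3).

U+120A3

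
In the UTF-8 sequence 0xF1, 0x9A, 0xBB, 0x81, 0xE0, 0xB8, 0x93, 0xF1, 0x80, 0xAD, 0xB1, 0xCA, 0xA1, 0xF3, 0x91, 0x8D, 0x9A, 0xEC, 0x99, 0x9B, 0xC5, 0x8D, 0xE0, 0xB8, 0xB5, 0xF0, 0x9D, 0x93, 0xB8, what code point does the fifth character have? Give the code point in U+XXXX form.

Offset 0: leading byte 0xF1 = 11110001 → 4-byte char #1 = F1 9A BB 81.
Offset 4: leading byte 0xE0 = 11100000 → 3-byte char #2 = E0 B8 93.
Offset 7: leading byte 0xF1 = 11110001 → 4-byte char #3 = F1 80 AD B1.
Offset 11: leading byte 0xCA = 11001010 → 2-byte char #4 = CA A1.
Offset 13: leading byte 0xF3 = 11110011 → 4-byte char #5 = F3 91 8D 9A.
Leading byte 0xF3 = 11110011 matches 11110xxx → 4-byte sequence.
Byte 1: 0xF3 = 11110011, payload 011 (3 bits).
Byte 2: 0x91 = 10010001 (10xxxxxx ✓), payload 010001.
Byte 3: 0x8D = 10001101 (10xxxxxx ✓), payload 001101.
Byte 4: 0x9A = 10011010 (10xxxxxx ✓), payload 011010.
Concatenate: 011010001001101011010 = 0xD135A (21 bits → U+D135A).

U+D135A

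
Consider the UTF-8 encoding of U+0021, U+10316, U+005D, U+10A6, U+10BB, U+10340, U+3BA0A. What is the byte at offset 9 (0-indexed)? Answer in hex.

U+0021 → 1-byte form 21 at offsets 0–0.
U+10316 → 4-byte form F0 90 8C 96 at offsets 1–4.
U+005D → 1-byte form 5D at offsets 5–5.
U+10A6 → 3-byte form E1 82 A6 at offsets 6–8.
U+10BB → 3-byte form E1 82 BB at offsets 9–11.
Offset 9 falls in char 5's range; it's byte 1 of E1 82 BB = 0xE1.

0xE1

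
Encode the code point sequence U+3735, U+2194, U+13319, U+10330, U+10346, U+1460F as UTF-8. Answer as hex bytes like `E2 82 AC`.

E3 9C B5 E2 86 94 F0 93 8C 99 F0 90 8C B0 F0 90 8D 86 F0 94 98 8F

U+3735: 3-byte form → E3 9C B5.
U+2194: 3-byte form → E2 86 94.
U+13319: 4-byte form → F0 93 8C 99.
U+10330: 4-byte form → F0 90 8C B0.
U+10346: 4-byte form → F0 90 8D 86.
U+1460F: 4-byte form → F0 94 98 8F.
Concatenated (22 bytes): E3 9C B5 E2 86 94 F0 93 8C 99 F0 90 8C B0 F0 90 8D 86 F0 94 98 8F.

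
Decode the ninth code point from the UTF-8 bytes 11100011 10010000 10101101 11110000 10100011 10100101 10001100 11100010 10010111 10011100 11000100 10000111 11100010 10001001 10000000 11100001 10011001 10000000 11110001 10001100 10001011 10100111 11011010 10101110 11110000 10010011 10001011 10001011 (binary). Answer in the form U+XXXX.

U+132CB

Offset 0: leading byte 0xE3 = 11100011 → 3-byte char #1 = E3 90 AD.
Offset 3: leading byte 0xF0 = 11110000 → 4-byte char #2 = F0 A3 A5 8C.
Offset 7: leading byte 0xE2 = 11100010 → 3-byte char #3 = E2 97 9C.
Offset 10: leading byte 0xC4 = 11000100 → 2-byte char #4 = C4 87.
Offset 12: leading byte 0xE2 = 11100010 → 3-byte char #5 = E2 89 80.
Offset 15: leading byte 0xE1 = 11100001 → 3-byte char #6 = E1 99 80.
Offset 18: leading byte 0xF1 = 11110001 → 4-byte char #7 = F1 8C 8B A7.
Offset 22: leading byte 0xDA = 11011010 → 2-byte char #8 = DA AE.
Offset 24: leading byte 0xF0 = 11110000 → 4-byte char #9 = F0 93 8B 8B.
Leading byte 0xF0 = 11110000 matches 11110xxx → 4-byte sequence.
Byte 1: 0xF0 = 11110000, payload 000 (3 bits).
Byte 2: 0x93 = 10010011 (10xxxxxx ✓), payload 010011.
Byte 3: 0x8B = 10001011 (10xxxxxx ✓), payload 001011.
Byte 4: 0x8B = 10001011 (10xxxxxx ✓), payload 001011.
Concatenate: 000010011001011001011 = 0x132CB (21 bits → U+132CB).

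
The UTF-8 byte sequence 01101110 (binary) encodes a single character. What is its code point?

U+006E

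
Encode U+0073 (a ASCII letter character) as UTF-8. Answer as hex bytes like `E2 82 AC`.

73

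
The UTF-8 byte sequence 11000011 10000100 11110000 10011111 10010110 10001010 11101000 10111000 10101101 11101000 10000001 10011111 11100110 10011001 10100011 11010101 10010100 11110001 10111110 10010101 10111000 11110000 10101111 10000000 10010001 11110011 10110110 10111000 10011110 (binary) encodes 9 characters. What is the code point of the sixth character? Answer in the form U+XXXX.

U+0554

Offset 0: leading byte 0xC3 = 11000011 → 2-byte char #1 = C3 84.
Offset 2: leading byte 0xF0 = 11110000 → 4-byte char #2 = F0 9F 96 8A.
Offset 6: leading byte 0xE8 = 11101000 → 3-byte char #3 = E8 B8 AD.
Offset 9: leading byte 0xE8 = 11101000 → 3-byte char #4 = E8 81 9F.
Offset 12: leading byte 0xE6 = 11100110 → 3-byte char #5 = E6 99 A3.
Offset 15: leading byte 0xD5 = 11010101 → 2-byte char #6 = D5 94.
Leading byte 0xD5 = 11010101 matches 110xxxxx → 2-byte sequence.
Byte 1: 0xD5 = 11010101, payload 10101 (5 bits).
Byte 2: 0x94 = 10010100 (10xxxxxx ✓), payload 010100.
Concatenate: 10101010100 = 0x554 (11 bits → U+0554).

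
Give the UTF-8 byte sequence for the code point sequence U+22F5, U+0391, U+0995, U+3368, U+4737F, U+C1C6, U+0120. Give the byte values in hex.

E2 8B B5 CE 91 E0 A6 95 E3 8D A8 F1 87 8D BF EC 87 86 C4 A0

U+22F5: 3-byte form → E2 8B B5.
U+0391: 2-byte form → CE 91.
U+0995: 3-byte form → E0 A6 95.
U+3368: 3-byte form → E3 8D A8.
U+4737F: 4-byte form → F1 87 8D BF.
U+C1C6: 3-byte form → EC 87 86.
U+0120: 2-byte form → C4 A0.
Concatenated (20 bytes): E2 8B B5 CE 91 E0 A6 95 E3 8D A8 F1 87 8D BF EC 87 86 C4 A0.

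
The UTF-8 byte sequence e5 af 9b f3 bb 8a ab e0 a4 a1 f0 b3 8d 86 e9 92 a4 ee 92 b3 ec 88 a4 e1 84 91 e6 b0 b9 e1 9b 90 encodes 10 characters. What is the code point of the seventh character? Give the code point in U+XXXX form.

U+C224

Offset 0: leading byte 0xE5 = 11100101 → 3-byte char #1 = E5 AF 9B.
Offset 3: leading byte 0xF3 = 11110011 → 4-byte char #2 = F3 BB 8A AB.
Offset 7: leading byte 0xE0 = 11100000 → 3-byte char #3 = E0 A4 A1.
Offset 10: leading byte 0xF0 = 11110000 → 4-byte char #4 = F0 B3 8D 86.
Offset 14: leading byte 0xE9 = 11101001 → 3-byte char #5 = E9 92 A4.
Offset 17: leading byte 0xEE = 11101110 → 3-byte char #6 = EE 92 B3.
Offset 20: leading byte 0xEC = 11101100 → 3-byte char #7 = EC 88 A4.
Leading byte 0xEC = 11101100 matches 1110xxxx → 3-byte sequence.
Byte 1: 0xEC = 11101100, payload 1100 (4 bits).
Byte 2: 0x88 = 10001000 (10xxxxxx ✓), payload 001000.
Byte 3: 0xA4 = 10100100 (10xxxxxx ✓), payload 100100.
Concatenate: 1100001000100100 = 0xC224 (16 bits → U+C224).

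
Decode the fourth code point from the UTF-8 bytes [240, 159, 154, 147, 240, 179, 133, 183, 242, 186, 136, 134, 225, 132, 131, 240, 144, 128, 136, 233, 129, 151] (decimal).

U+1103

Offset 0: leading byte 0xF0 = 11110000 → 4-byte char #1 = F0 9F 9A 93.
Offset 4: leading byte 0xF0 = 11110000 → 4-byte char #2 = F0 B3 85 B7.
Offset 8: leading byte 0xF2 = 11110010 → 4-byte char #3 = F2 BA 88 86.
Offset 12: leading byte 0xE1 = 11100001 → 3-byte char #4 = E1 84 83.
Leading byte 0xE1 = 11100001 matches 1110xxxx → 3-byte sequence.
Byte 1: 0xE1 = 11100001, payload 0001 (4 bits).
Byte 2: 0x84 = 10000100 (10xxxxxx ✓), payload 000100.
Byte 3: 0x83 = 10000011 (10xxxxxx ✓), payload 000011.
Concatenate: 0001000100000011 = 0x1103 (16 bits → U+1103).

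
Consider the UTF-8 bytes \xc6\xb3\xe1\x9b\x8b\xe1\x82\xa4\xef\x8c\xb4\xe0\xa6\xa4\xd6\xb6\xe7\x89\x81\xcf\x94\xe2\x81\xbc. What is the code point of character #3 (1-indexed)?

Offset 0: leading byte 0xC6 = 11000110 → 2-byte char #1 = C6 B3.
Offset 2: leading byte 0xE1 = 11100001 → 3-byte char #2 = E1 9B 8B.
Offset 5: leading byte 0xE1 = 11100001 → 3-byte char #3 = E1 82 A4.
Leading byte 0xE1 = 11100001 matches 1110xxxx → 3-byte sequence.
Byte 1: 0xE1 = 11100001, payload 0001 (4 bits).
Byte 2: 0x82 = 10000010 (10xxxxxx ✓), payload 000010.
Byte 3: 0xA4 = 10100100 (10xxxxxx ✓), payload 100100.
Concatenate: 0001000010100100 = 0x10A4 (16 bits → U+10A4).

U+10A4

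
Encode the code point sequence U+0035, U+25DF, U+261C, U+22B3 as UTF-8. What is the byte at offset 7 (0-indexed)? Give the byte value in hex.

0xE2

U+0035 → 1-byte form 35 at offsets 0–0.
U+25DF → 3-byte form E2 97 9F at offsets 1–3.
U+261C → 3-byte form E2 98 9C at offsets 4–6.
U+22B3 → 3-byte form E2 8A B3 at offsets 7–9.
Offset 7 falls in char 4's range; it's byte 1 of E2 8A B3 = 0xE2.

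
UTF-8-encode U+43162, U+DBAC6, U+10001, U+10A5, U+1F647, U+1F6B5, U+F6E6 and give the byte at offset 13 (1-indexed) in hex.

1-indexed offset 13 is 0-indexed offset 12.
U+43162 → 4-byte form F1 83 85 A2 at offsets 0–3.
U+DBAC6 → 4-byte form F3 9B AB 86 at offsets 4–7.
U+10001 → 4-byte form F0 90 80 81 at offsets 8–11.
U+10A5 → 3-byte form E1 82 A5 at offsets 12–14.
Offset 12 falls in char 4's range; it's byte 1 of E1 82 A5 = 0xE1.

0xE1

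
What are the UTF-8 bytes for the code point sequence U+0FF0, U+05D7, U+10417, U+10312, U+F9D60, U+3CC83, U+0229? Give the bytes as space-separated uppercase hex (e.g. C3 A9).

U+0FF0: 3-byte form → E0 BF B0.
U+05D7: 2-byte form → D7 97.
U+10417: 4-byte form → F0 90 90 97.
U+10312: 4-byte form → F0 90 8C 92.
U+F9D60: 4-byte form → F3 B9 B5 A0.
U+3CC83: 4-byte form → F0 BC B2 83.
U+0229: 2-byte form → C8 A9.
Concatenated (23 bytes): E0 BF B0 D7 97 F0 90 90 97 F0 90 8C 92 F3 B9 B5 A0 F0 BC B2 83 C8 A9.

E0 BF B0 D7 97 F0 90 90 97 F0 90 8C 92 F3 B9 B5 A0 F0 BC B2 83 C8 A9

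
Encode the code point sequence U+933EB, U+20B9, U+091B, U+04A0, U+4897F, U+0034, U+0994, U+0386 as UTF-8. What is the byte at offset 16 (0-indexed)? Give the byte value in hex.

0x34

U+933EB → 4-byte form F2 93 8F AB at offsets 0–3.
U+20B9 → 3-byte form E2 82 B9 at offsets 4–6.
U+091B → 3-byte form E0 A4 9B at offsets 7–9.
U+04A0 → 2-byte form D2 A0 at offsets 10–11.
U+4897F → 4-byte form F1 88 A5 BF at offsets 12–15.
U+0034 → 1-byte form 34 at offsets 16–16.
Offset 16 falls in char 6's range; it's byte 1 of 34 = 0x34.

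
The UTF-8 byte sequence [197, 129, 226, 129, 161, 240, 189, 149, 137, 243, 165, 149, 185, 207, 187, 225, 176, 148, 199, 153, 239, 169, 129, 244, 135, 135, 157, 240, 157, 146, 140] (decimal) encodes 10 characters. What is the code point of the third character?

U+3D549

Offset 0: leading byte 0xC5 = 11000101 → 2-byte char #1 = C5 81.
Offset 2: leading byte 0xE2 = 11100010 → 3-byte char #2 = E2 81 A1.
Offset 5: leading byte 0xF0 = 11110000 → 4-byte char #3 = F0 BD 95 89.
Leading byte 0xF0 = 11110000 matches 11110xxx → 4-byte sequence.
Byte 1: 0xF0 = 11110000, payload 000 (3 bits).
Byte 2: 0xBD = 10111101 (10xxxxxx ✓), payload 111101.
Byte 3: 0x95 = 10010101 (10xxxxxx ✓), payload 010101.
Byte 4: 0x89 = 10001001 (10xxxxxx ✓), payload 001001.
Concatenate: 000111101010101001001 = 0x3D549 (21 bits → U+3D549).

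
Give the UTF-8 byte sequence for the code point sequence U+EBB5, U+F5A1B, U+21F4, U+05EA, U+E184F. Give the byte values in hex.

U+EBB5: 3-byte form → EE AE B5.
U+F5A1B: 4-byte form → F3 B5 A8 9B.
U+21F4: 3-byte form → E2 87 B4.
U+05EA: 2-byte form → D7 AA.
U+E184F: 4-byte form → F3 A1 A1 8F.
Concatenated (16 bytes): EE AE B5 F3 B5 A8 9B E2 87 B4 D7 AA F3 A1 A1 8F.

EE AE B5 F3 B5 A8 9B E2 87 B4 D7 AA F3 A1 A1 8F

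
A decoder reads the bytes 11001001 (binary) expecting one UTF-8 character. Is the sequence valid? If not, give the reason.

invalid (sequence truncated)

Leading byte 0xC9 = 11001001 → 2-byte form, but only 1 byte is present.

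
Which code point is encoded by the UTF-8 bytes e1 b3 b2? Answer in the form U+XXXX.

Leading byte 0xE1 = 11100001 matches 1110xxxx → 3-byte sequence.
Byte 1: 0xE1 = 11100001, payload 0001 (4 bits).
Byte 2: 0xB3 = 10110011 (10xxxxxx ✓), payload 110011.
Byte 3: 0xB2 = 10110010 (10xxxxxx ✓), payload 110010.
Concatenate: 0001110011110010 = 0x1CF2 (16 bits → U+1CF2).

U+1CF2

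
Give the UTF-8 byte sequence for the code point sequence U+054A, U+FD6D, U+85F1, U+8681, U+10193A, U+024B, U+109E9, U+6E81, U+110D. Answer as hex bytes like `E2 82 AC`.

D5 8A EF B5 AD E8 97 B1 E8 9A 81 F4 81 A4 BA C9 8B F0 90 A7 A9 E6 BA 81 E1 84 8D

U+054A: 2-byte form → D5 8A.
U+FD6D: 3-byte form → EF B5 AD.
U+85F1: 3-byte form → E8 97 B1.
U+8681: 3-byte form → E8 9A 81.
U+10193A: 4-byte form → F4 81 A4 BA.
U+024B: 2-byte form → C9 8B.
U+109E9: 4-byte form → F0 90 A7 A9.
U+6E81: 3-byte form → E6 BA 81.
U+110D: 3-byte form → E1 84 8D.
Concatenated (27 bytes): D5 8A EF B5 AD E8 97 B1 E8 9A 81 F4 81 A4 BA C9 8B F0 90 A7 A9 E6 BA 81 E1 84 8D.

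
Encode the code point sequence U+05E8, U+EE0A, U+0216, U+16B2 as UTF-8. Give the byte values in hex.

U+05E8: 2-byte form → D7 A8.
U+EE0A: 3-byte form → EE B8 8A.
U+0216: 2-byte form → C8 96.
U+16B2: 3-byte form → E1 9A B2.
Concatenated (10 bytes): D7 A8 EE B8 8A C8 96 E1 9A B2.

D7 A8 EE B8 8A C8 96 E1 9A B2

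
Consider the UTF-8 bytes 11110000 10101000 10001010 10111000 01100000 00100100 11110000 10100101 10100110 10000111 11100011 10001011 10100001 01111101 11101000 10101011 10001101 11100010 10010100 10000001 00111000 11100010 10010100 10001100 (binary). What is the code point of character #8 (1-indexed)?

Offset 0: leading byte 0xF0 = 11110000 → 4-byte char #1 = F0 A8 8A B8.
Offset 4: leading byte 0x60 = 01100000 → 1-byte char #2 = 60.
Offset 5: leading byte 0x24 = 00100100 → 1-byte char #3 = 24.
Offset 6: leading byte 0xF0 = 11110000 → 4-byte char #4 = F0 A5 A6 87.
Offset 10: leading byte 0xE3 = 11100011 → 3-byte char #5 = E3 8B A1.
Offset 13: leading byte 0x7D = 01111101 → 1-byte char #6 = 7D.
Offset 14: leading byte 0xE8 = 11101000 → 3-byte char #7 = E8 AB 8D.
Offset 17: leading byte 0xE2 = 11100010 → 3-byte char #8 = E2 94 81.
Leading byte 0xE2 = 11100010 matches 1110xxxx → 3-byte sequence.
Byte 1: 0xE2 = 11100010, payload 0010 (4 bits).
Byte 2: 0x94 = 10010100 (10xxxxxx ✓), payload 010100.
Byte 3: 0x81 = 10000001 (10xxxxxx ✓), payload 000001.
Concatenate: 0010010100000001 = 0x2501 (16 bits → U+2501).

U+2501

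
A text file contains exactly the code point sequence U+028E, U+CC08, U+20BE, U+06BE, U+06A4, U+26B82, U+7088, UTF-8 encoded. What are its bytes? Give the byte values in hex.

CA 8E EC B0 88 E2 82 BE DA BE DA A4 F0 A6 AE 82 E7 82 88

U+028E: 2-byte form → CA 8E.
U+CC08: 3-byte form → EC B0 88.
U+20BE: 3-byte form → E2 82 BE.
U+06BE: 2-byte form → DA BE.
U+06A4: 2-byte form → DA A4.
U+26B82: 4-byte form → F0 A6 AE 82.
U+7088: 3-byte form → E7 82 88.
Concatenated (19 bytes): CA 8E EC B0 88 E2 82 BE DA BE DA A4 F0 A6 AE 82 E7 82 88.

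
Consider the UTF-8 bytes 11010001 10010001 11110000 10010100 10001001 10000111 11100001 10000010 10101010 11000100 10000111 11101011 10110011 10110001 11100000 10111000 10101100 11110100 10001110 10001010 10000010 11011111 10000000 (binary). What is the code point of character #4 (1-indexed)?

U+0107

Offset 0: leading byte 0xD1 = 11010001 → 2-byte char #1 = D1 91.
Offset 2: leading byte 0xF0 = 11110000 → 4-byte char #2 = F0 94 89 87.
Offset 6: leading byte 0xE1 = 11100001 → 3-byte char #3 = E1 82 AA.
Offset 9: leading byte 0xC4 = 11000100 → 2-byte char #4 = C4 87.
Leading byte 0xC4 = 11000100 matches 110xxxxx → 2-byte sequence.
Byte 1: 0xC4 = 11000100, payload 00100 (5 bits).
Byte 2: 0x87 = 10000111 (10xxxxxx ✓), payload 000111.
Concatenate: 00100000111 = 0x107 (11 bits → U+0107).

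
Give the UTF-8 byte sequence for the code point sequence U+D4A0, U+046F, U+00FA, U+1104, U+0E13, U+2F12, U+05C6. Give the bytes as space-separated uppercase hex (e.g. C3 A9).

U+D4A0: 3-byte form → ED 92 A0.
U+046F: 2-byte form → D1 AF.
U+00FA: 2-byte form → C3 BA.
U+1104: 3-byte form → E1 84 84.
U+0E13: 3-byte form → E0 B8 93.
U+2F12: 3-byte form → E2 BC 92.
U+05C6: 2-byte form → D7 86.
Concatenated (18 bytes): ED 92 A0 D1 AF C3 BA E1 84 84 E0 B8 93 E2 BC 92 D7 86.

ED 92 A0 D1 AF C3 BA E1 84 84 E0 B8 93 E2 BC 92 D7 86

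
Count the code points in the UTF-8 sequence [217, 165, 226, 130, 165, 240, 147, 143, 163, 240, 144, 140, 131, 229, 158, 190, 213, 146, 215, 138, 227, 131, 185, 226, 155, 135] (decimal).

9

Byte at offset 0: 0xD9 = 11011001 → 2-byte char (#1). Advance 2.
Byte at offset 2: 0xE2 = 11100010 → 3-byte char (#2). Advance 3.
Byte at offset 5: 0xF0 = 11110000 → 4-byte char (#3). Advance 4.
Byte at offset 9: 0xF0 = 11110000 → 4-byte char (#4). Advance 4.
Byte at offset 13: 0xE5 = 11100101 → 3-byte char (#5). Advance 3.
Byte at offset 16: 0xD5 = 11010101 → 2-byte char (#6). Advance 2.
Byte at offset 18: 0xD7 = 11010111 → 2-byte char (#7). Advance 2.
Byte at offset 20: 0xE3 = 11100011 → 3-byte char (#8). Advance 3.
Byte at offset 23: 0xE2 = 11100010 → 3-byte char (#9). Advance 3.
Reached end at offset 26 after 9 code points.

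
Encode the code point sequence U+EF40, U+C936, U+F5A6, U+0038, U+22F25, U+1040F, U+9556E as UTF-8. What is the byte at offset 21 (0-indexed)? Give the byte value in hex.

0xAE

U+EF40 → 3-byte form EE BD 80 at offsets 0–2.
U+C936 → 3-byte form EC A4 B6 at offsets 3–5.
U+F5A6 → 3-byte form EF 96 A6 at offsets 6–8.
U+0038 → 1-byte form 38 at offsets 9–9.
U+22F25 → 4-byte form F0 A2 BC A5 at offsets 10–13.
U+1040F → 4-byte form F0 90 90 8F at offsets 14–17.
U+9556E → 4-byte form F2 95 95 AE at offsets 18–21.
Offset 21 falls in char 7's range; it's byte 4 of F2 95 95 AE = 0xAE.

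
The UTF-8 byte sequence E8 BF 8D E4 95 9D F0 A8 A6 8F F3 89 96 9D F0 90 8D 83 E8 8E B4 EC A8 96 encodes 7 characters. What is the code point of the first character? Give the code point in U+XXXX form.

U+8FCD

Offset 0: leading byte 0xE8 = 11101000 → 3-byte char #1 = E8 BF 8D.
Leading byte 0xE8 = 11101000 matches 1110xxxx → 3-byte sequence.
Byte 1: 0xE8 = 11101000, payload 1000 (4 bits).
Byte 2: 0xBF = 10111111 (10xxxxxx ✓), payload 111111.
Byte 3: 0x8D = 10001101 (10xxxxxx ✓), payload 001101.
Concatenate: 1000111111001101 = 0x8FCD (16 bits → U+8FCD).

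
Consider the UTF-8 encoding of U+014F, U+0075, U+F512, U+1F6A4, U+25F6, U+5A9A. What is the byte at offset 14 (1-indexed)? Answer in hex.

0xE5

1-indexed offset 14 is 0-indexed offset 13.
U+014F → 2-byte form C5 8F at offsets 0–1.
U+0075 → 1-byte form 75 at offsets 2–2.
U+F512 → 3-byte form EF 94 92 at offsets 3–5.
U+1F6A4 → 4-byte form F0 9F 9A A4 at offsets 6–9.
U+25F6 → 3-byte form E2 97 B6 at offsets 10–12.
U+5A9A → 3-byte form E5 AA 9A at offsets 13–15.
Offset 13 falls in char 6's range; it's byte 1 of E5 AA 9A = 0xE5.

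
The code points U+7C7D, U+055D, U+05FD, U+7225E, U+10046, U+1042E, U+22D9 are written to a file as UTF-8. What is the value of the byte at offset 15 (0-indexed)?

0xF0

U+7C7D → 3-byte form E7 B1 BD at offsets 0–2.
U+055D → 2-byte form D5 9D at offsets 3–4.
U+05FD → 2-byte form D7 BD at offsets 5–6.
U+7225E → 4-byte form F1 B2 89 9E at offsets 7–10.
U+10046 → 4-byte form F0 90 81 86 at offsets 11–14.
U+1042E → 4-byte form F0 90 90 AE at offsets 15–18.
Offset 15 falls in char 6's range; it's byte 1 of F0 90 90 AE = 0xF0.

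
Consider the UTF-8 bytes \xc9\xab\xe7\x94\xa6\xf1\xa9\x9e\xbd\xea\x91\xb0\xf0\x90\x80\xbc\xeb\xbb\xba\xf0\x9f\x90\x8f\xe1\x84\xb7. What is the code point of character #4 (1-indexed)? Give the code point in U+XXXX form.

U+A470

Offset 0: leading byte 0xC9 = 11001001 → 2-byte char #1 = C9 AB.
Offset 2: leading byte 0xE7 = 11100111 → 3-byte char #2 = E7 94 A6.
Offset 5: leading byte 0xF1 = 11110001 → 4-byte char #3 = F1 A9 9E BD.
Offset 9: leading byte 0xEA = 11101010 → 3-byte char #4 = EA 91 B0.
Leading byte 0xEA = 11101010 matches 1110xxxx → 3-byte sequence.
Byte 1: 0xEA = 11101010, payload 1010 (4 bits).
Byte 2: 0x91 = 10010001 (10xxxxxx ✓), payload 010001.
Byte 3: 0xB0 = 10110000 (10xxxxxx ✓), payload 110000.
Concatenate: 1010010001110000 = 0xA470 (16 bits → U+A470).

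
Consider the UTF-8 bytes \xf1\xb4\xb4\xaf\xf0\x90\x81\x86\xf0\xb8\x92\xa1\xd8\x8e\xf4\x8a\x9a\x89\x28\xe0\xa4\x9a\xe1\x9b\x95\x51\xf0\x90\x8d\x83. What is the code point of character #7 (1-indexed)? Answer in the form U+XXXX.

Offset 0: leading byte 0xF1 = 11110001 → 4-byte char #1 = F1 B4 B4 AF.
Offset 4: leading byte 0xF0 = 11110000 → 4-byte char #2 = F0 90 81 86.
Offset 8: leading byte 0xF0 = 11110000 → 4-byte char #3 = F0 B8 92 A1.
Offset 12: leading byte 0xD8 = 11011000 → 2-byte char #4 = D8 8E.
Offset 14: leading byte 0xF4 = 11110100 → 4-byte char #5 = F4 8A 9A 89.
Offset 18: leading byte 0x28 = 00101000 → 1-byte char #6 = 28.
Offset 19: leading byte 0xE0 = 11100000 → 3-byte char #7 = E0 A4 9A.
Leading byte 0xE0 = 11100000 matches 1110xxxx → 3-byte sequence.
Byte 1: 0xE0 = 11100000, payload 0000 (4 bits).
Byte 2: 0xA4 = 10100100 (10xxxxxx ✓), payload 100100.
Byte 3: 0x9A = 10011010 (10xxxxxx ✓), payload 011010.
Concatenate: 0000100100011010 = 0x91A (16 bits → U+091A).

U+091A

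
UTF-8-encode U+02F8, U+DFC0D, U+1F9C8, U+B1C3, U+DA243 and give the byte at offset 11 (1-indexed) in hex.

0xEB

1-indexed offset 11 is 0-indexed offset 10.
U+02F8 → 2-byte form CB B8 at offsets 0–1.
U+DFC0D → 4-byte form F3 9F B0 8D at offsets 2–5.
U+1F9C8 → 4-byte form F0 9F A7 88 at offsets 6–9.
U+B1C3 → 3-byte form EB 87 83 at offsets 10–12.
Offset 10 falls in char 4's range; it's byte 1 of EB 87 83 = 0xEB.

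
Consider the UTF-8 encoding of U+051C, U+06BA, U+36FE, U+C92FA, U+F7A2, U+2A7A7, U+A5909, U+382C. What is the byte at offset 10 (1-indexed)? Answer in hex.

1-indexed offset 10 is 0-indexed offset 9.
U+051C → 2-byte form D4 9C at offsets 0–1.
U+06BA → 2-byte form DA BA at offsets 2–3.
U+36FE → 3-byte form E3 9B BE at offsets 4–6.
U+C92FA → 4-byte form F3 89 8B BA at offsets 7–10.
Offset 9 falls in char 4's range; it's byte 3 of F3 89 8B BA = 0x8B.

0x8B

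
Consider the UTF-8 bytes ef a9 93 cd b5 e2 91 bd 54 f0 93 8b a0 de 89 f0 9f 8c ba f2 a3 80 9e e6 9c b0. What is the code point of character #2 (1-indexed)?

U+0375

Offset 0: leading byte 0xEF = 11101111 → 3-byte char #1 = EF A9 93.
Offset 3: leading byte 0xCD = 11001101 → 2-byte char #2 = CD B5.
Leading byte 0xCD = 11001101 matches 110xxxxx → 2-byte sequence.
Byte 1: 0xCD = 11001101, payload 01101 (5 bits).
Byte 2: 0xB5 = 10110101 (10xxxxxx ✓), payload 110101.
Concatenate: 01101110101 = 0x375 (11 bits → U+0375).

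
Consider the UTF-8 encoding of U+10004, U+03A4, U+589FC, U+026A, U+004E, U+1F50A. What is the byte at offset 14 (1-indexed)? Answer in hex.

1-indexed offset 14 is 0-indexed offset 13.
U+10004 → 4-byte form F0 90 80 84 at offsets 0–3.
U+03A4 → 2-byte form CE A4 at offsets 4–5.
U+589FC → 4-byte form F1 98 A7 BC at offsets 6–9.
U+026A → 2-byte form C9 AA at offsets 10–11.
U+004E → 1-byte form 4E at offsets 12–12.
U+1F50A → 4-byte form F0 9F 94 8A at offsets 13–16.
Offset 13 falls in char 6's range; it's byte 1 of F0 9F 94 8A = 0xF0.

0xF0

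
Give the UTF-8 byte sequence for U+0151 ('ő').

C5 91

U+0151 = 0x151 = 337 decimal. In range U+0080–U+07FF → 2-byte form: 110xxxxx 10xxxxxx.
Binary (11 bits): 00101010001.
Split 5+6: 00101 | 010001.
Byte 1: 11000101 = 0xC5.
Byte 2: 10010001 = 0x91.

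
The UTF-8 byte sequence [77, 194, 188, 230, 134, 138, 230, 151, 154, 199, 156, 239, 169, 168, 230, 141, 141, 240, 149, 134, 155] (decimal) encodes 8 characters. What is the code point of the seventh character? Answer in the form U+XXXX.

U+634D

Offset 0: leading byte 0x4D = 01001101 → 1-byte char #1 = 4D.
Offset 1: leading byte 0xC2 = 11000010 → 2-byte char #2 = C2 BC.
Offset 3: leading byte 0xE6 = 11100110 → 3-byte char #3 = E6 86 8A.
Offset 6: leading byte 0xE6 = 11100110 → 3-byte char #4 = E6 97 9A.
Offset 9: leading byte 0xC7 = 11000111 → 2-byte char #5 = C7 9C.
Offset 11: leading byte 0xEF = 11101111 → 3-byte char #6 = EF A9 A8.
Offset 14: leading byte 0xE6 = 11100110 → 3-byte char #7 = E6 8D 8D.
Leading byte 0xE6 = 11100110 matches 1110xxxx → 3-byte sequence.
Byte 1: 0xE6 = 11100110, payload 0110 (4 bits).
Byte 2: 0x8D = 10001101 (10xxxxxx ✓), payload 001101.
Byte 3: 0x8D = 10001101 (10xxxxxx ✓), payload 001101.
Concatenate: 0110001101001101 = 0x634D (16 bits → U+634D).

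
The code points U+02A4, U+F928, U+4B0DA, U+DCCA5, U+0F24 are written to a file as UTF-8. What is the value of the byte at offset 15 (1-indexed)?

1-indexed offset 15 is 0-indexed offset 14.
U+02A4 → 2-byte form CA A4 at offsets 0–1.
U+F928 → 3-byte form EF A4 A8 at offsets 2–4.
U+4B0DA → 4-byte form F1 8B 83 9A at offsets 5–8.
U+DCCA5 → 4-byte form F3 9C B2 A5 at offsets 9–12.
U+0F24 → 3-byte form E0 BC A4 at offsets 13–15.
Offset 14 falls in char 5's range; it's byte 2 of E0 BC A4 = 0xBC.

0xBC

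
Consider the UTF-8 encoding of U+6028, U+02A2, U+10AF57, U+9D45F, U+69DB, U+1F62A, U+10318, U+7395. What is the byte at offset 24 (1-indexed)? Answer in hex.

1-indexed offset 24 is 0-indexed offset 23.
U+6028 → 3-byte form E6 80 A8 at offsets 0–2.
U+02A2 → 2-byte form CA A2 at offsets 3–4.
U+10AF57 → 4-byte form F4 8A BD 97 at offsets 5–8.
U+9D45F → 4-byte form F2 9D 91 9F at offsets 9–12.
U+69DB → 3-byte form E6 A7 9B at offsets 13–15.
U+1F62A → 4-byte form F0 9F 98 AA at offsets 16–19.
U+10318 → 4-byte form F0 90 8C 98 at offsets 20–23.
Offset 23 falls in char 7's range; it's byte 4 of F0 90 8C 98 = 0x98.

0x98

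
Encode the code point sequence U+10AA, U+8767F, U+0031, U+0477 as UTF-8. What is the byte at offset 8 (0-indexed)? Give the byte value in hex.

U+10AA → 3-byte form E1 82 AA at offsets 0–2.
U+8767F → 4-byte form F2 87 99 BF at offsets 3–6.
U+0031 → 1-byte form 31 at offsets 7–7.
U+0477 → 2-byte form D1 B7 at offsets 8–9.
Offset 8 falls in char 4's range; it's byte 1 of D1 B7 = 0xD1.

0xD1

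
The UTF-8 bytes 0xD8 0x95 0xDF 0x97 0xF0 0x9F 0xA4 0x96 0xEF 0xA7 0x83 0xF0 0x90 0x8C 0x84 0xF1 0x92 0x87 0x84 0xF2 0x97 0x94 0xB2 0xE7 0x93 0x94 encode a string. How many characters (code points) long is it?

8

Byte at offset 0: 0xD8 = 11011000 → 2-byte char (#1). Advance 2.
Byte at offset 2: 0xDF = 11011111 → 2-byte char (#2). Advance 2.
Byte at offset 4: 0xF0 = 11110000 → 4-byte char (#3). Advance 4.
Byte at offset 8: 0xEF = 11101111 → 3-byte char (#4). Advance 3.
Byte at offset 11: 0xF0 = 11110000 → 4-byte char (#5). Advance 4.
Byte at offset 15: 0xF1 = 11110001 → 4-byte char (#6). Advance 4.
Byte at offset 19: 0xF2 = 11110010 → 4-byte char (#7). Advance 4.
Byte at offset 23: 0xE7 = 11100111 → 3-byte char (#8). Advance 3.
Reached end at offset 26 after 8 code points.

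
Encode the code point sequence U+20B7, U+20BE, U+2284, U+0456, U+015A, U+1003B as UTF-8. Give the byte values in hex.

U+20B7: 3-byte form → E2 82 B7.
U+20BE: 3-byte form → E2 82 BE.
U+2284: 3-byte form → E2 8A 84.
U+0456: 2-byte form → D1 96.
U+015A: 2-byte form → C5 9A.
U+1003B: 4-byte form → F0 90 80 BB.
Concatenated (17 bytes): E2 82 B7 E2 82 BE E2 8A 84 D1 96 C5 9A F0 90 80 BB.

E2 82 B7 E2 82 BE E2 8A 84 D1 96 C5 9A F0 90 80 BB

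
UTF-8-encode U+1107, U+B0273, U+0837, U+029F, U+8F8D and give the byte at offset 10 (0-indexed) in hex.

0xCA

U+1107 → 3-byte form E1 84 87 at offsets 0–2.
U+B0273 → 4-byte form F2 B0 89 B3 at offsets 3–6.
U+0837 → 3-byte form E0 A0 B7 at offsets 7–9.
U+029F → 2-byte form CA 9F at offsets 10–11.
Offset 10 falls in char 4's range; it's byte 1 of CA 9F = 0xCA.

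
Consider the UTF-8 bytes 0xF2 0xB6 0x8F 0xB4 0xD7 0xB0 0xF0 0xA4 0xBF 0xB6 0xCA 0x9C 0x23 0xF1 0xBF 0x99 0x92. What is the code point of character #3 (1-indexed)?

Offset 0: leading byte 0xF2 = 11110010 → 4-byte char #1 = F2 B6 8F B4.
Offset 4: leading byte 0xD7 = 11010111 → 2-byte char #2 = D7 B0.
Offset 6: leading byte 0xF0 = 11110000 → 4-byte char #3 = F0 A4 BF B6.
Leading byte 0xF0 = 11110000 matches 11110xxx → 4-byte sequence.
Byte 1: 0xF0 = 11110000, payload 000 (3 bits).
Byte 2: 0xA4 = 10100100 (10xxxxxx ✓), payload 100100.
Byte 3: 0xBF = 10111111 (10xxxxxx ✓), payload 111111.
Byte 4: 0xB6 = 10110110 (10xxxxxx ✓), payload 110110.
Concatenate: 000100100111111110110 = 0x24FF6 (21 bits → U+24FF6).

U+24FF6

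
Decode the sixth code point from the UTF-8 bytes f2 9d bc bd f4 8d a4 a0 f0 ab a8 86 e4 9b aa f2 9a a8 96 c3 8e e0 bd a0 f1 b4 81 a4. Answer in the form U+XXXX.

Offset 0: leading byte 0xF2 = 11110010 → 4-byte char #1 = F2 9D BC BD.
Offset 4: leading byte 0xF4 = 11110100 → 4-byte char #2 = F4 8D A4 A0.
Offset 8: leading byte 0xF0 = 11110000 → 4-byte char #3 = F0 AB A8 86.
Offset 12: leading byte 0xE4 = 11100100 → 3-byte char #4 = E4 9B AA.
Offset 15: leading byte 0xF2 = 11110010 → 4-byte char #5 = F2 9A A8 96.
Offset 19: leading byte 0xC3 = 11000011 → 2-byte char #6 = C3 8E.
Leading byte 0xC3 = 11000011 matches 110xxxxx → 2-byte sequence.
Byte 1: 0xC3 = 11000011, payload 00011 (5 bits).
Byte 2: 0x8E = 10001110 (10xxxxxx ✓), payload 001110.
Concatenate: 00011001110 = 0xCE (11 bits → U+00CE).

U+00CE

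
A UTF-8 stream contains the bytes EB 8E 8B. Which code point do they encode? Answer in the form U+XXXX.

Leading byte 0xEB = 11101011 matches 1110xxxx → 3-byte sequence.
Byte 1: 0xEB = 11101011, payload 1011 (4 bits).
Byte 2: 0x8E = 10001110 (10xxxxxx ✓), payload 001110.
Byte 3: 0x8B = 10001011 (10xxxxxx ✓), payload 001011.
Concatenate: 1011001110001011 = 0xB38B (16 bits → U+B38B).

U+B38B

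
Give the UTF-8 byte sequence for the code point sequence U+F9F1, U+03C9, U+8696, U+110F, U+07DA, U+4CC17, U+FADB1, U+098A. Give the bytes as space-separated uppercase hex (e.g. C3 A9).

EF A7 B1 CF 89 E8 9A 96 E1 84 8F DF 9A F1 8C B0 97 F3 BA B6 B1 E0 A6 8A

U+F9F1: 3-byte form → EF A7 B1.
U+03C9: 2-byte form → CF 89.
U+8696: 3-byte form → E8 9A 96.
U+110F: 3-byte form → E1 84 8F.
U+07DA: 2-byte form → DF 9A.
U+4CC17: 4-byte form → F1 8C B0 97.
U+FADB1: 4-byte form → F3 BA B6 B1.
U+098A: 3-byte form → E0 A6 8A.
Concatenated (24 bytes): EF A7 B1 CF 89 E8 9A 96 E1 84 8F DF 9A F1 8C B0 97 F3 BA B6 B1 E0 A6 8A.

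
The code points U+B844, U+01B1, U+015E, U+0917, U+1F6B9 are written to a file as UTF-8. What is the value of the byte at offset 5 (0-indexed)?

U+B844 → 3-byte form EB A1 84 at offsets 0–2.
U+01B1 → 2-byte form C6 B1 at offsets 3–4.
U+015E → 2-byte form C5 9E at offsets 5–6.
Offset 5 falls in char 3's range; it's byte 1 of C5 9E = 0xC5.

0xC5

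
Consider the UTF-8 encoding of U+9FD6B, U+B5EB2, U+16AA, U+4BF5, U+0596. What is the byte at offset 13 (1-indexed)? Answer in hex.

1-indexed offset 13 is 0-indexed offset 12.
U+9FD6B → 4-byte form F2 9F B5 AB at offsets 0–3.
U+B5EB2 → 4-byte form F2 B5 BA B2 at offsets 4–7.
U+16AA → 3-byte form E1 9A AA at offsets 8–10.
U+4BF5 → 3-byte form E4 AF B5 at offsets 11–13.
Offset 12 falls in char 4's range; it's byte 2 of E4 AF B5 = 0xAF.

0xAF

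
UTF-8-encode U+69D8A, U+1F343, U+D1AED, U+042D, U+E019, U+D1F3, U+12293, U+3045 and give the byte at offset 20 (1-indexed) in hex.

1-indexed offset 20 is 0-indexed offset 19.
U+69D8A → 4-byte form F1 A9 B6 8A at offsets 0–3.
U+1F343 → 4-byte form F0 9F 8D 83 at offsets 4–7.
U+D1AED → 4-byte form F3 91 AB AD at offsets 8–11.
U+042D → 2-byte form D0 AD at offsets 12–13.
U+E019 → 3-byte form EE 80 99 at offsets 14–16.
U+D1F3 → 3-byte form ED 87 B3 at offsets 17–19.
Offset 19 falls in char 6's range; it's byte 3 of ED 87 B3 = 0xB3.

0xB3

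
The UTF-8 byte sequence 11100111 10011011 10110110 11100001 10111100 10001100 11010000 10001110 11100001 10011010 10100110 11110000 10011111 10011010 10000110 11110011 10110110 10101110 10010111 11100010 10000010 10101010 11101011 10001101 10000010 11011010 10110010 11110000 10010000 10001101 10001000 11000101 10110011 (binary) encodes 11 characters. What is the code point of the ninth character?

U+06B2

Offset 0: leading byte 0xE7 = 11100111 → 3-byte char #1 = E7 9B B6.
Offset 3: leading byte 0xE1 = 11100001 → 3-byte char #2 = E1 BC 8C.
Offset 6: leading byte 0xD0 = 11010000 → 2-byte char #3 = D0 8E.
Offset 8: leading byte 0xE1 = 11100001 → 3-byte char #4 = E1 9A A6.
Offset 11: leading byte 0xF0 = 11110000 → 4-byte char #5 = F0 9F 9A 86.
Offset 15: leading byte 0xF3 = 11110011 → 4-byte char #6 = F3 B6 AE 97.
Offset 19: leading byte 0xE2 = 11100010 → 3-byte char #7 = E2 82 AA.
Offset 22: leading byte 0xEB = 11101011 → 3-byte char #8 = EB 8D 82.
Offset 25: leading byte 0xDA = 11011010 → 2-byte char #9 = DA B2.
Leading byte 0xDA = 11011010 matches 110xxxxx → 2-byte sequence.
Byte 1: 0xDA = 11011010, payload 11010 (5 bits).
Byte 2: 0xB2 = 10110010 (10xxxxxx ✓), payload 110010.
Concatenate: 11010110010 = 0x6B2 (11 bits → U+06B2).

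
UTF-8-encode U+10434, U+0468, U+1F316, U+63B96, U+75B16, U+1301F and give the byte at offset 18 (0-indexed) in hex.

U+10434 → 4-byte form F0 90 90 B4 at offsets 0–3.
U+0468 → 2-byte form D1 A8 at offsets 4–5.
U+1F316 → 4-byte form F0 9F 8C 96 at offsets 6–9.
U+63B96 → 4-byte form F1 A3 AE 96 at offsets 10–13.
U+75B16 → 4-byte form F1 B5 AC 96 at offsets 14–17.
U+1301F → 4-byte form F0 93 80 9F at offsets 18–21.
Offset 18 falls in char 6's range; it's byte 1 of F0 93 80 9F = 0xF0.

0xF0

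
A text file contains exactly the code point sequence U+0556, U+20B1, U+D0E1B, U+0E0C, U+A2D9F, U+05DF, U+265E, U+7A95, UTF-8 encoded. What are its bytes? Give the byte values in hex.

U+0556: 2-byte form → D5 96.
U+20B1: 3-byte form → E2 82 B1.
U+D0E1B: 4-byte form → F3 90 B8 9B.
U+0E0C: 3-byte form → E0 B8 8C.
U+A2D9F: 4-byte form → F2 A2 B6 9F.
U+05DF: 2-byte form → D7 9F.
U+265E: 3-byte form → E2 99 9E.
U+7A95: 3-byte form → E7 AA 95.
Concatenated (24 bytes): D5 96 E2 82 B1 F3 90 B8 9B E0 B8 8C F2 A2 B6 9F D7 9F E2 99 9E E7 AA 95.

D5 96 E2 82 B1 F3 90 B8 9B E0 B8 8C F2 A2 B6 9F D7 9F E2 99 9E E7 AA 95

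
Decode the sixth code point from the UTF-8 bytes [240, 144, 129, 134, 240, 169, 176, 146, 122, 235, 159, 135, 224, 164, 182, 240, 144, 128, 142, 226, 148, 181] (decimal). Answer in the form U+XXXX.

U+1000E

Offset 0: leading byte 0xF0 = 11110000 → 4-byte char #1 = F0 90 81 86.
Offset 4: leading byte 0xF0 = 11110000 → 4-byte char #2 = F0 A9 B0 92.
Offset 8: leading byte 0x7A = 01111010 → 1-byte char #3 = 7A.
Offset 9: leading byte 0xEB = 11101011 → 3-byte char #4 = EB 9F 87.
Offset 12: leading byte 0xE0 = 11100000 → 3-byte char #5 = E0 A4 B6.
Offset 15: leading byte 0xF0 = 11110000 → 4-byte char #6 = F0 90 80 8E.
Leading byte 0xF0 = 11110000 matches 11110xxx → 4-byte sequence.
Byte 1: 0xF0 = 11110000, payload 000 (3 bits).
Byte 2: 0x90 = 10010000 (10xxxxxx ✓), payload 010000.
Byte 3: 0x80 = 10000000 (10xxxxxx ✓), payload 000000.
Byte 4: 0x8E = 10001110 (10xxxxxx ✓), payload 001110.
Concatenate: 000010000000000001110 = 0x1000E (21 bits → U+1000E).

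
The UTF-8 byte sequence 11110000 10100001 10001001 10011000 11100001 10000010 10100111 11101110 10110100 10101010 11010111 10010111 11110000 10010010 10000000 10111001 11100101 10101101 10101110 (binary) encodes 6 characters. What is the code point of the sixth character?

U+5B6E

Offset 0: leading byte 0xF0 = 11110000 → 4-byte char #1 = F0 A1 89 98.
Offset 4: leading byte 0xE1 = 11100001 → 3-byte char #2 = E1 82 A7.
Offset 7: leading byte 0xEE = 11101110 → 3-byte char #3 = EE B4 AA.
Offset 10: leading byte 0xD7 = 11010111 → 2-byte char #4 = D7 97.
Offset 12: leading byte 0xF0 = 11110000 → 4-byte char #5 = F0 92 80 B9.
Offset 16: leading byte 0xE5 = 11100101 → 3-byte char #6 = E5 AD AE.
Leading byte 0xE5 = 11100101 matches 1110xxxx → 3-byte sequence.
Byte 1: 0xE5 = 11100101, payload 0101 (4 bits).
Byte 2: 0xAD = 10101101 (10xxxxxx ✓), payload 101101.
Byte 3: 0xAE = 10101110 (10xxxxxx ✓), payload 101110.
Concatenate: 0101101101101110 = 0x5B6E (16 bits → U+5B6E).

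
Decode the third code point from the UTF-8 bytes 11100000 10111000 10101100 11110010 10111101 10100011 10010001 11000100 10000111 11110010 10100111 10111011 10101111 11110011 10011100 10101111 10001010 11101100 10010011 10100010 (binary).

U+0107

Offset 0: leading byte 0xE0 = 11100000 → 3-byte char #1 = E0 B8 AC.
Offset 3: leading byte 0xF2 = 11110010 → 4-byte char #2 = F2 BD A3 91.
Offset 7: leading byte 0xC4 = 11000100 → 2-byte char #3 = C4 87.
Leading byte 0xC4 = 11000100 matches 110xxxxx → 2-byte sequence.
Byte 1: 0xC4 = 11000100, payload 00100 (5 bits).
Byte 2: 0x87 = 10000111 (10xxxxxx ✓), payload 000111.
Concatenate: 00100000111 = 0x107 (11 bits → U+0107).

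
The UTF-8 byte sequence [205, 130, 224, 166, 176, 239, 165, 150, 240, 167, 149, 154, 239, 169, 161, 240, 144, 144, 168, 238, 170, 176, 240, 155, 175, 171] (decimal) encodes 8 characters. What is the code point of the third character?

U+F956

Offset 0: leading byte 0xCD = 11001101 → 2-byte char #1 = CD 82.
Offset 2: leading byte 0xE0 = 11100000 → 3-byte char #2 = E0 A6 B0.
Offset 5: leading byte 0xEF = 11101111 → 3-byte char #3 = EF A5 96.
Leading byte 0xEF = 11101111 matches 1110xxxx → 3-byte sequence.
Byte 1: 0xEF = 11101111, payload 1111 (4 bits).
Byte 2: 0xA5 = 10100101 (10xxxxxx ✓), payload 100101.
Byte 3: 0x96 = 10010110 (10xxxxxx ✓), payload 010110.
Concatenate: 1111100101010110 = 0xF956 (16 bits → U+F956).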